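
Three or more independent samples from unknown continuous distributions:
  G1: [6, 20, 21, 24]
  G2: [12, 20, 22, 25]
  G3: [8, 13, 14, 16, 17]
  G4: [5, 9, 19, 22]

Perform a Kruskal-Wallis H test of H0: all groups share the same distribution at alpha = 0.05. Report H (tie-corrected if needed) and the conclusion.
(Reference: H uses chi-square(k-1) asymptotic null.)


Step 1: Combine all N = 17 observations and assign midranks.
sorted (value, group, rank): (5,G4,1), (6,G1,2), (8,G3,3), (9,G4,4), (12,G2,5), (13,G3,6), (14,G3,7), (16,G3,8), (17,G3,9), (19,G4,10), (20,G1,11.5), (20,G2,11.5), (21,G1,13), (22,G2,14.5), (22,G4,14.5), (24,G1,16), (25,G2,17)
Step 2: Sum ranks within each group.
R_1 = 42.5 (n_1 = 4)
R_2 = 48 (n_2 = 4)
R_3 = 33 (n_3 = 5)
R_4 = 29.5 (n_4 = 4)
Step 3: H = 12/(N(N+1)) * sum(R_i^2/n_i) - 3(N+1)
     = 12/(17*18) * (42.5^2/4 + 48^2/4 + 33^2/5 + 29.5^2/4) - 3*18
     = 0.039216 * 1462.92 - 54
     = 3.369608.
Step 4: Ties present; correction factor C = 1 - 12/(17^3 - 17) = 0.997549. Corrected H = 3.369608 / 0.997549 = 3.377887.
Step 5: Under H0, H ~ chi^2(3); p-value = 0.336949.
Step 6: alpha = 0.05. fail to reject H0.

H = 3.3779, df = 3, p = 0.336949, fail to reject H0.


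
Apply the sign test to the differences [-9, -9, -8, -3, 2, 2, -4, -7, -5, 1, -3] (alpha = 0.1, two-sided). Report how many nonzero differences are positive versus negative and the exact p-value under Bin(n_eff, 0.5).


Step 1: Discard zero differences. Original n = 11; n_eff = number of nonzero differences = 11.
Nonzero differences (with sign): -9, -9, -8, -3, +2, +2, -4, -7, -5, +1, -3
Step 2: Count signs: positive = 3, negative = 8.
Step 3: Under H0: P(positive) = 0.5, so the number of positives S ~ Bin(11, 0.5).
Step 4: Two-sided exact p-value = sum of Bin(11,0.5) probabilities at or below the observed probability = 0.226562.
Step 5: alpha = 0.1. fail to reject H0.

n_eff = 11, pos = 3, neg = 8, p = 0.226562, fail to reject H0.


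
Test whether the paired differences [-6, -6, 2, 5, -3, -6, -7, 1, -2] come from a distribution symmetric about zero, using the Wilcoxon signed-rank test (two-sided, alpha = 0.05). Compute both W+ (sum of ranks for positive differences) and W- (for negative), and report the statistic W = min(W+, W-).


Step 1: Drop any zero differences (none here) and take |d_i|.
|d| = [6, 6, 2, 5, 3, 6, 7, 1, 2]
Step 2: Midrank |d_i| (ties get averaged ranks).
ranks: |6|->7, |6|->7, |2|->2.5, |5|->5, |3|->4, |6|->7, |7|->9, |1|->1, |2|->2.5
Step 3: Attach original signs; sum ranks with positive sign and with negative sign.
W+ = 2.5 + 5 + 1 = 8.5
W- = 7 + 7 + 4 + 7 + 9 + 2.5 = 36.5
(Check: W+ + W- = 45 should equal n(n+1)/2 = 45.)
Step 4: Test statistic W = min(W+, W-) = 8.5.
Step 5: Ties in |d|, so use the tie-corrected normal approximation.
        E[W] = n(n+1)/4 = 9*10/4 = 22.5.
        Tie groups: |d|=2 (t=2), |d|=6 (t=3); sum(t^3 - t) = 30.
        Var[W] = n(n+1)(2n+1)/24 - sum(t^3-t)/48 = 1710/24 - 30/48 = 70.625.
        z = (W - E[W]) / sqrt(Var[W]) = (8.5 - 22.5) / 8.4039 = -1.6659.
        Two-sided p = 2*Phi(z) = 0.095733.
Step 6: alpha = 0.05. fail to reject H0.

W+ = 8.5, W- = 36.5, W = min = 8.5, p = 0.095733, fail to reject H0.


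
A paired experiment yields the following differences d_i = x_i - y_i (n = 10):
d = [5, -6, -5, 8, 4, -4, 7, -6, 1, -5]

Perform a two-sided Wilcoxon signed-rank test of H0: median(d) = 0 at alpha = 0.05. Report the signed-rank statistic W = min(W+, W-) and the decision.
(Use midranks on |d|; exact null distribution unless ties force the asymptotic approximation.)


Step 1: Drop any zero differences (none here) and take |d_i|.
|d| = [5, 6, 5, 8, 4, 4, 7, 6, 1, 5]
Step 2: Midrank |d_i| (ties get averaged ranks).
ranks: |5|->5, |6|->7.5, |5|->5, |8|->10, |4|->2.5, |4|->2.5, |7|->9, |6|->7.5, |1|->1, |5|->5
Step 3: Attach original signs; sum ranks with positive sign and with negative sign.
W+ = 5 + 10 + 2.5 + 9 + 1 = 27.5
W- = 7.5 + 5 + 2.5 + 7.5 + 5 = 27.5
(Check: W+ + W- = 55 should equal n(n+1)/2 = 55.)
Step 4: Test statistic W = min(W+, W-) = 27.5.
Step 5: Ties in |d|, so use the tie-corrected normal approximation.
        E[W] = n(n+1)/4 = 10*11/4 = 27.5.
        Tie groups: |d|=4 (t=2), |d|=5 (t=3), |d|=6 (t=2); sum(t^3 - t) = 36.
        Var[W] = n(n+1)(2n+1)/24 - sum(t^3-t)/48 = 2310/24 - 36/48 = 95.5.
        z = (W - E[W]) / sqrt(Var[W]) = (27.5 - 27.5) / 9.7724 = 0.0000.
        Two-sided p = 2*Phi(z) = 1.000000.
Step 6: alpha = 0.05. fail to reject H0.

W+ = 27.5, W- = 27.5, W = min = 27.5, p = 1.000000, fail to reject H0.


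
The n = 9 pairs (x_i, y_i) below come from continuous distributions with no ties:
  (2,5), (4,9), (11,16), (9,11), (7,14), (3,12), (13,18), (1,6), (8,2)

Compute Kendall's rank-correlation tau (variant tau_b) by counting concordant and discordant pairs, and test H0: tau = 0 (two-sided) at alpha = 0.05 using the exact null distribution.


Step 1: Enumerate the 36 unordered pairs (i,j) with i<j and classify each by sign(x_j-x_i) * sign(y_j-y_i).
  (1,2):dx=+2,dy=+4->C; (1,3):dx=+9,dy=+11->C; (1,4):dx=+7,dy=+6->C; (1,5):dx=+5,dy=+9->C
  (1,6):dx=+1,dy=+7->C; (1,7):dx=+11,dy=+13->C; (1,8):dx=-1,dy=+1->D; (1,9):dx=+6,dy=-3->D
  (2,3):dx=+7,dy=+7->C; (2,4):dx=+5,dy=+2->C; (2,5):dx=+3,dy=+5->C; (2,6):dx=-1,dy=+3->D
  (2,7):dx=+9,dy=+9->C; (2,8):dx=-3,dy=-3->C; (2,9):dx=+4,dy=-7->D; (3,4):dx=-2,dy=-5->C
  (3,5):dx=-4,dy=-2->C; (3,6):dx=-8,dy=-4->C; (3,7):dx=+2,dy=+2->C; (3,8):dx=-10,dy=-10->C
  (3,9):dx=-3,dy=-14->C; (4,5):dx=-2,dy=+3->D; (4,6):dx=-6,dy=+1->D; (4,7):dx=+4,dy=+7->C
  (4,8):dx=-8,dy=-5->C; (4,9):dx=-1,dy=-9->C; (5,6):dx=-4,dy=-2->C; (5,7):dx=+6,dy=+4->C
  (5,8):dx=-6,dy=-8->C; (5,9):dx=+1,dy=-12->D; (6,7):dx=+10,dy=+6->C; (6,8):dx=-2,dy=-6->C
  (6,9):dx=+5,dy=-10->D; (7,8):dx=-12,dy=-12->C; (7,9):dx=-5,dy=-16->C; (8,9):dx=+7,dy=-4->D
Step 2: C = 27, D = 9, total pairs = 36.
Step 3: tau = (C - D)/(n(n-1)/2) = (27 - 9)/36 = 0.500000.
Step 4: Exact two-sided p-value (enumerate n! = 362880 permutations of y under H0): p = 0.075176.
Step 5: alpha = 0.05. fail to reject H0.

tau_b = 0.5000 (C=27, D=9), p = 0.075176, fail to reject H0.


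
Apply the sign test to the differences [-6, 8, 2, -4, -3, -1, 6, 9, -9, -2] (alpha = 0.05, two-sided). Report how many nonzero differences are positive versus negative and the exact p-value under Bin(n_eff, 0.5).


Step 1: Discard zero differences. Original n = 10; n_eff = number of nonzero differences = 10.
Nonzero differences (with sign): -6, +8, +2, -4, -3, -1, +6, +9, -9, -2
Step 2: Count signs: positive = 4, negative = 6.
Step 3: Under H0: P(positive) = 0.5, so the number of positives S ~ Bin(10, 0.5).
Step 4: Two-sided exact p-value = sum of Bin(10,0.5) probabilities at or below the observed probability = 0.753906.
Step 5: alpha = 0.05. fail to reject H0.

n_eff = 10, pos = 4, neg = 6, p = 0.753906, fail to reject H0.


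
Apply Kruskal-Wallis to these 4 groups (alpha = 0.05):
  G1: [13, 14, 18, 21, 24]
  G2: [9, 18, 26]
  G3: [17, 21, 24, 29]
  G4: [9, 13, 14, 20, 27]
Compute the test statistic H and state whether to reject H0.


Step 1: Combine all N = 17 observations and assign midranks.
sorted (value, group, rank): (9,G2,1.5), (9,G4,1.5), (13,G1,3.5), (13,G4,3.5), (14,G1,5.5), (14,G4,5.5), (17,G3,7), (18,G1,8.5), (18,G2,8.5), (20,G4,10), (21,G1,11.5), (21,G3,11.5), (24,G1,13.5), (24,G3,13.5), (26,G2,15), (27,G4,16), (29,G3,17)
Step 2: Sum ranks within each group.
R_1 = 42.5 (n_1 = 5)
R_2 = 25 (n_2 = 3)
R_3 = 49 (n_3 = 4)
R_4 = 36.5 (n_4 = 5)
Step 3: H = 12/(N(N+1)) * sum(R_i^2/n_i) - 3(N+1)
     = 12/(17*18) * (42.5^2/5 + 25^2/3 + 49^2/4 + 36.5^2/5) - 3*18
     = 0.039216 * 1436.28 - 54
     = 2.324837.
Step 4: Ties present; correction factor C = 1 - 36/(17^3 - 17) = 0.992647. Corrected H = 2.324837 / 0.992647 = 2.342058.
Step 5: Under H0, H ~ chi^2(3); p-value = 0.504512.
Step 6: alpha = 0.05. fail to reject H0.

H = 2.3421, df = 3, p = 0.504512, fail to reject H0.


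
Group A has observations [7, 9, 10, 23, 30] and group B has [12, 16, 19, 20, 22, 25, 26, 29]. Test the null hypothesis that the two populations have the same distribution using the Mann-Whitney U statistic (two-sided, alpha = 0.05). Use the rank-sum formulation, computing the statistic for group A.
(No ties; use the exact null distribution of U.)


Step 1: Combine and sort all 13 observations; assign midranks.
sorted (value, group): (7,X), (9,X), (10,X), (12,Y), (16,Y), (19,Y), (20,Y), (22,Y), (23,X), (25,Y), (26,Y), (29,Y), (30,X)
ranks: 7->1, 9->2, 10->3, 12->4, 16->5, 19->6, 20->7, 22->8, 23->9, 25->10, 26->11, 29->12, 30->13
Step 2: Rank sum for X: R1 = 1 + 2 + 3 + 9 + 13 = 28.
Step 3: U_X = R1 - n1(n1+1)/2 = 28 - 5*6/2 = 28 - 15 = 13.
       U_Y = n1*n2 - U_X = 40 - 13 = 27.
Step 4: No ties, so the exact null distribution of U (based on enumerating the C(13,5) = 1287 equally likely rank assignments) gives the two-sided p-value.
Step 5: p-value = 0.354312; compare to alpha = 0.05. fail to reject H0.

U_X = 13, p = 0.354312, fail to reject H0 at alpha = 0.05.


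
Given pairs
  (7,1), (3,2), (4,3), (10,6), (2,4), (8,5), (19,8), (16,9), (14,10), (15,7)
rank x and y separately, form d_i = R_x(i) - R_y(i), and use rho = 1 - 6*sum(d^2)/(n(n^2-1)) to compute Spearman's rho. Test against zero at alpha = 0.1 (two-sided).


Step 1: Rank x and y separately (midranks; no ties here).
rank(x): 7->4, 3->2, 4->3, 10->6, 2->1, 8->5, 19->10, 16->9, 14->7, 15->8
rank(y): 1->1, 2->2, 3->3, 6->6, 4->4, 5->5, 8->8, 9->9, 10->10, 7->7
Step 2: d_i = R_x(i) - R_y(i); compute d_i^2.
  (4-1)^2=9, (2-2)^2=0, (3-3)^2=0, (6-6)^2=0, (1-4)^2=9, (5-5)^2=0, (10-8)^2=4, (9-9)^2=0, (7-10)^2=9, (8-7)^2=1
sum(d^2) = 32.
Step 3: rho = 1 - 6*32 / (10*(10^2 - 1)) = 1 - 192/990 = 0.806061.
Step 4: Under H0, t = rho * sqrt((n-2)/(1-rho^2)) = 3.8522 ~ t(8).
Step 5: Two-sided p-value from the t-distribution with 8 df = 0.004862.
Step 6: alpha = 0.1. reject H0.

rho = 0.8061, p = 0.004862, reject H0 at alpha = 0.1.


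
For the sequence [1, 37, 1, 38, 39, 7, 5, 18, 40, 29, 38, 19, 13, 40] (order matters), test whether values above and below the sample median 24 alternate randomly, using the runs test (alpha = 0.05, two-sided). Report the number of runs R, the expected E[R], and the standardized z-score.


Step 1: Compute median = 24; label A = above, B = below.
Labels in order: BABAABBBAAABBA  (n_A = 7, n_B = 7)
Step 2: Count runs R = 8.
Step 3: Under H0 (random ordering), E[R] = 2*n_A*n_B/(n_A+n_B) + 1 = 2*7*7/14 + 1 = 8.0000.
        Var[R] = 2*n_A*n_B*(2*n_A*n_B - n_A - n_B) / ((n_A+n_B)^2 * (n_A+n_B-1)) = 8232/2548 = 3.2308.
        SD[R] = 1.7974.
Step 4: R = E[R], so z = 0 with no continuity correction.
Step 5: Two-sided p-value via normal approximation = 2*(1 - Phi(|z|)) = 1.000000.
Step 6: alpha = 0.05. fail to reject H0.

R = 8, z = 0.0000, p = 1.000000, fail to reject H0.


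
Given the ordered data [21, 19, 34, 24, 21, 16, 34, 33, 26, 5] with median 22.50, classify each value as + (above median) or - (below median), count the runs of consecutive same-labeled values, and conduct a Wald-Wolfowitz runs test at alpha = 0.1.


Step 1: Compute median = 22.50; label A = above, B = below.
Labels in order: BBAABBAAAB  (n_A = 5, n_B = 5)
Step 2: Count runs R = 5.
Step 3: Under H0 (random ordering), E[R] = 2*n_A*n_B/(n_A+n_B) + 1 = 2*5*5/10 + 1 = 6.0000.
        Var[R] = 2*n_A*n_B*(2*n_A*n_B - n_A - n_B) / ((n_A+n_B)^2 * (n_A+n_B-1)) = 2000/900 = 2.2222.
        SD[R] = 1.4907.
Step 4: Continuity-corrected z = (R + 0.5 - E[R]) / SD[R] = (5 + 0.5 - 6.0000) / 1.4907 = -0.3354.
Step 5: Two-sided p-value via normal approximation = 2*(1 - Phi(|z|)) = 0.737316.
Step 6: alpha = 0.1. fail to reject H0.

R = 5, z = -0.3354, p = 0.737316, fail to reject H0.


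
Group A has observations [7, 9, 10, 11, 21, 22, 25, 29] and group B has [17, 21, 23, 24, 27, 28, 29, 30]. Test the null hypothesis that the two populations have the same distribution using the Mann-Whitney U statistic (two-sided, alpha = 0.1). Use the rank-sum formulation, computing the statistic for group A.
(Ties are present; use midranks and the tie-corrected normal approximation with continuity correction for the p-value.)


Step 1: Combine and sort all 16 observations; assign midranks.
sorted (value, group): (7,X), (9,X), (10,X), (11,X), (17,Y), (21,X), (21,Y), (22,X), (23,Y), (24,Y), (25,X), (27,Y), (28,Y), (29,X), (29,Y), (30,Y)
ranks: 7->1, 9->2, 10->3, 11->4, 17->5, 21->6.5, 21->6.5, 22->8, 23->9, 24->10, 25->11, 27->12, 28->13, 29->14.5, 29->14.5, 30->16
Step 2: Rank sum for X: R1 = 1 + 2 + 3 + 4 + 6.5 + 8 + 11 + 14.5 = 50.
Step 3: U_X = R1 - n1(n1+1)/2 = 50 - 8*9/2 = 50 - 36 = 14.
       U_Y = n1*n2 - U_X = 64 - 14 = 50.
Step 4: Ties are present, so use the tie-corrected normal approximation (with continuity correction) for the p-value.
Step 5: p-value = 0.065684; compare to alpha = 0.1. reject H0.

U_X = 14, p = 0.065684, reject H0 at alpha = 0.1.


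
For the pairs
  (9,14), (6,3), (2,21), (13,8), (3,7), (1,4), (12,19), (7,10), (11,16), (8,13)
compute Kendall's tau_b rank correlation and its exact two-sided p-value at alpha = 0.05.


Step 1: Enumerate the 45 unordered pairs (i,j) with i<j and classify each by sign(x_j-x_i) * sign(y_j-y_i).
  (1,2):dx=-3,dy=-11->C; (1,3):dx=-7,dy=+7->D; (1,4):dx=+4,dy=-6->D; (1,5):dx=-6,dy=-7->C
  (1,6):dx=-8,dy=-10->C; (1,7):dx=+3,dy=+5->C; (1,8):dx=-2,dy=-4->C; (1,9):dx=+2,dy=+2->C
  (1,10):dx=-1,dy=-1->C; (2,3):dx=-4,dy=+18->D; (2,4):dx=+7,dy=+5->C; (2,5):dx=-3,dy=+4->D
  (2,6):dx=-5,dy=+1->D; (2,7):dx=+6,dy=+16->C; (2,8):dx=+1,dy=+7->C; (2,9):dx=+5,dy=+13->C
  (2,10):dx=+2,dy=+10->C; (3,4):dx=+11,dy=-13->D; (3,5):dx=+1,dy=-14->D; (3,6):dx=-1,dy=-17->C
  (3,7):dx=+10,dy=-2->D; (3,8):dx=+5,dy=-11->D; (3,9):dx=+9,dy=-5->D; (3,10):dx=+6,dy=-8->D
  (4,5):dx=-10,dy=-1->C; (4,6):dx=-12,dy=-4->C; (4,7):dx=-1,dy=+11->D; (4,8):dx=-6,dy=+2->D
  (4,9):dx=-2,dy=+8->D; (4,10):dx=-5,dy=+5->D; (5,6):dx=-2,dy=-3->C; (5,7):dx=+9,dy=+12->C
  (5,8):dx=+4,dy=+3->C; (5,9):dx=+8,dy=+9->C; (5,10):dx=+5,dy=+6->C; (6,7):dx=+11,dy=+15->C
  (6,8):dx=+6,dy=+6->C; (6,9):dx=+10,dy=+12->C; (6,10):dx=+7,dy=+9->C; (7,8):dx=-5,dy=-9->C
  (7,9):dx=-1,dy=-3->C; (7,10):dx=-4,dy=-6->C; (8,9):dx=+4,dy=+6->C; (8,10):dx=+1,dy=+3->C
  (9,10):dx=-3,dy=-3->C
Step 2: C = 30, D = 15, total pairs = 45.
Step 3: tau = (C - D)/(n(n-1)/2) = (30 - 15)/45 = 0.333333.
Step 4: Exact two-sided p-value (enumerate n! = 3628800 permutations of y under H0): p = 0.216373.
Step 5: alpha = 0.05. fail to reject H0.

tau_b = 0.3333 (C=30, D=15), p = 0.216373, fail to reject H0.


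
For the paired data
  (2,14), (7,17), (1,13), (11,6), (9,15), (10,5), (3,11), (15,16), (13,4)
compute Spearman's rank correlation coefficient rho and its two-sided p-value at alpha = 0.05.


Step 1: Rank x and y separately (midranks; no ties here).
rank(x): 2->2, 7->4, 1->1, 11->7, 9->5, 10->6, 3->3, 15->9, 13->8
rank(y): 14->6, 17->9, 13->5, 6->3, 15->7, 5->2, 11->4, 16->8, 4->1
Step 2: d_i = R_x(i) - R_y(i); compute d_i^2.
  (2-6)^2=16, (4-9)^2=25, (1-5)^2=16, (7-3)^2=16, (5-7)^2=4, (6-2)^2=16, (3-4)^2=1, (9-8)^2=1, (8-1)^2=49
sum(d^2) = 144.
Step 3: rho = 1 - 6*144 / (9*(9^2 - 1)) = 1 - 864/720 = -0.200000.
Step 4: Under H0, t = rho * sqrt((n-2)/(1-rho^2)) = -0.5401 ~ t(7).
Step 5: Two-sided p-value from the t-distribution with 7 df = 0.605901.
Step 6: alpha = 0.05. fail to reject H0.

rho = -0.2000, p = 0.605901, fail to reject H0 at alpha = 0.05.


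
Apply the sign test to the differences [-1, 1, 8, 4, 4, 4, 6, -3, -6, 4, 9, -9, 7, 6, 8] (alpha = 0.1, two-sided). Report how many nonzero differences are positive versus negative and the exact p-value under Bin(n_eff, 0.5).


Step 1: Discard zero differences. Original n = 15; n_eff = number of nonzero differences = 15.
Nonzero differences (with sign): -1, +1, +8, +4, +4, +4, +6, -3, -6, +4, +9, -9, +7, +6, +8
Step 2: Count signs: positive = 11, negative = 4.
Step 3: Under H0: P(positive) = 0.5, so the number of positives S ~ Bin(15, 0.5).
Step 4: Two-sided exact p-value = sum of Bin(15,0.5) probabilities at or below the observed probability = 0.118469.
Step 5: alpha = 0.1. fail to reject H0.

n_eff = 15, pos = 11, neg = 4, p = 0.118469, fail to reject H0.


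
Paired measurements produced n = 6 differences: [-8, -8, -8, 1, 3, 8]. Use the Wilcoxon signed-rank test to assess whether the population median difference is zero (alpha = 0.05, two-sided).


Step 1: Drop any zero differences (none here) and take |d_i|.
|d| = [8, 8, 8, 1, 3, 8]
Step 2: Midrank |d_i| (ties get averaged ranks).
ranks: |8|->4.5, |8|->4.5, |8|->4.5, |1|->1, |3|->2, |8|->4.5
Step 3: Attach original signs; sum ranks with positive sign and with negative sign.
W+ = 1 + 2 + 4.5 = 7.5
W- = 4.5 + 4.5 + 4.5 = 13.5
(Check: W+ + W- = 21 should equal n(n+1)/2 = 21.)
Step 4: Test statistic W = min(W+, W-) = 7.5.
Step 5: Ties in |d|, so use the tie-corrected normal approximation.
        E[W] = n(n+1)/4 = 6*7/4 = 10.5.
        Tie groups: |d|=8 (t=4); sum(t^3 - t) = 60.
        Var[W] = n(n+1)(2n+1)/24 - sum(t^3-t)/48 = 546/24 - 60/48 = 21.5.
        z = (W - E[W]) / sqrt(Var[W]) = (7.5 - 10.5) / 4.6368 = -0.6470.
        Two-sided p = 2*Phi(z) = 0.517634.
Step 6: alpha = 0.05. fail to reject H0.

W+ = 7.5, W- = 13.5, W = min = 7.5, p = 0.517634, fail to reject H0.


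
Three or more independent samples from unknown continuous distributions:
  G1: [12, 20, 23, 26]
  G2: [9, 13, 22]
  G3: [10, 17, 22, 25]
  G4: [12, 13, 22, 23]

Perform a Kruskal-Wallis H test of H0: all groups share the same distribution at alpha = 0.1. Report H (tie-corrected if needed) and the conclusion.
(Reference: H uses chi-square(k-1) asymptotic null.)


Step 1: Combine all N = 15 observations and assign midranks.
sorted (value, group, rank): (9,G2,1), (10,G3,2), (12,G1,3.5), (12,G4,3.5), (13,G2,5.5), (13,G4,5.5), (17,G3,7), (20,G1,8), (22,G2,10), (22,G3,10), (22,G4,10), (23,G1,12.5), (23,G4,12.5), (25,G3,14), (26,G1,15)
Step 2: Sum ranks within each group.
R_1 = 39 (n_1 = 4)
R_2 = 16.5 (n_2 = 3)
R_3 = 33 (n_3 = 4)
R_4 = 31.5 (n_4 = 4)
Step 3: H = 12/(N(N+1)) * sum(R_i^2/n_i) - 3(N+1)
     = 12/(15*16) * (39^2/4 + 16.5^2/3 + 33^2/4 + 31.5^2/4) - 3*16
     = 0.050000 * 991.312 - 48
     = 1.565625.
Step 4: Ties present; correction factor C = 1 - 42/(15^3 - 15) = 0.987500. Corrected H = 1.565625 / 0.987500 = 1.585443.
Step 5: Under H0, H ~ chi^2(3); p-value = 0.662695.
Step 6: alpha = 0.1. fail to reject H0.

H = 1.5854, df = 3, p = 0.662695, fail to reject H0.


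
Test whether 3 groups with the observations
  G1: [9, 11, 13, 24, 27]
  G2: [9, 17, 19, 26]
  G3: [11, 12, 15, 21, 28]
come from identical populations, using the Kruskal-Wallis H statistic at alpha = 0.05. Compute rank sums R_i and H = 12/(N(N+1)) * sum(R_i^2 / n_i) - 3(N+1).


Step 1: Combine all N = 14 observations and assign midranks.
sorted (value, group, rank): (9,G1,1.5), (9,G2,1.5), (11,G1,3.5), (11,G3,3.5), (12,G3,5), (13,G1,6), (15,G3,7), (17,G2,8), (19,G2,9), (21,G3,10), (24,G1,11), (26,G2,12), (27,G1,13), (28,G3,14)
Step 2: Sum ranks within each group.
R_1 = 35 (n_1 = 5)
R_2 = 30.5 (n_2 = 4)
R_3 = 39.5 (n_3 = 5)
Step 3: H = 12/(N(N+1)) * sum(R_i^2/n_i) - 3(N+1)
     = 12/(14*15) * (35^2/5 + 30.5^2/4 + 39.5^2/5) - 3*15
     = 0.057143 * 789.612 - 45
     = 0.120714.
Step 4: Ties present; correction factor C = 1 - 12/(14^3 - 14) = 0.995604. Corrected H = 0.120714 / 0.995604 = 0.121247.
Step 5: Under H0, H ~ chi^2(2); p-value = 0.941177.
Step 6: alpha = 0.05. fail to reject H0.

H = 0.1212, df = 2, p = 0.941177, fail to reject H0.


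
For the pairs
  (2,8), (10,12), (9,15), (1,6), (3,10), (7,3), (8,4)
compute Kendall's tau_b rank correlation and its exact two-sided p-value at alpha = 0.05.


Step 1: Enumerate the 21 unordered pairs (i,j) with i<j and classify each by sign(x_j-x_i) * sign(y_j-y_i).
  (1,2):dx=+8,dy=+4->C; (1,3):dx=+7,dy=+7->C; (1,4):dx=-1,dy=-2->C; (1,5):dx=+1,dy=+2->C
  (1,6):dx=+5,dy=-5->D; (1,7):dx=+6,dy=-4->D; (2,3):dx=-1,dy=+3->D; (2,4):dx=-9,dy=-6->C
  (2,5):dx=-7,dy=-2->C; (2,6):dx=-3,dy=-9->C; (2,7):dx=-2,dy=-8->C; (3,4):dx=-8,dy=-9->C
  (3,5):dx=-6,dy=-5->C; (3,6):dx=-2,dy=-12->C; (3,7):dx=-1,dy=-11->C; (4,5):dx=+2,dy=+4->C
  (4,6):dx=+6,dy=-3->D; (4,7):dx=+7,dy=-2->D; (5,6):dx=+4,dy=-7->D; (5,7):dx=+5,dy=-6->D
  (6,7):dx=+1,dy=+1->C
Step 2: C = 14, D = 7, total pairs = 21.
Step 3: tau = (C - D)/(n(n-1)/2) = (14 - 7)/21 = 0.333333.
Step 4: Exact two-sided p-value (enumerate n! = 5040 permutations of y under H0): p = 0.381349.
Step 5: alpha = 0.05. fail to reject H0.

tau_b = 0.3333 (C=14, D=7), p = 0.381349, fail to reject H0.


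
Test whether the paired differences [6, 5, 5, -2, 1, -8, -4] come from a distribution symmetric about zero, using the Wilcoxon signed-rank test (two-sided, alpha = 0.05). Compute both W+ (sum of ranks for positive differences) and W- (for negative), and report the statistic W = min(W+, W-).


Step 1: Drop any zero differences (none here) and take |d_i|.
|d| = [6, 5, 5, 2, 1, 8, 4]
Step 2: Midrank |d_i| (ties get averaged ranks).
ranks: |6|->6, |5|->4.5, |5|->4.5, |2|->2, |1|->1, |8|->7, |4|->3
Step 3: Attach original signs; sum ranks with positive sign and with negative sign.
W+ = 6 + 4.5 + 4.5 + 1 = 16
W- = 2 + 7 + 3 = 12
(Check: W+ + W- = 28 should equal n(n+1)/2 = 28.)
Step 4: Test statistic W = min(W+, W-) = 12.
Step 5: Ties in |d|, so use the tie-corrected normal approximation.
        E[W] = n(n+1)/4 = 7*8/4 = 14.
        Tie groups: |d|=5 (t=2); sum(t^3 - t) = 6.
        Var[W] = n(n+1)(2n+1)/24 - sum(t^3-t)/48 = 840/24 - 6/48 = 34.875.
        z = (W - E[W]) / sqrt(Var[W]) = (12 - 14) / 5.9055 = -0.3387.
        Two-sided p = 2*Phi(z) = 0.734861.
Step 6: alpha = 0.05. fail to reject H0.

W+ = 16, W- = 12, W = min = 12, p = 0.734861, fail to reject H0.


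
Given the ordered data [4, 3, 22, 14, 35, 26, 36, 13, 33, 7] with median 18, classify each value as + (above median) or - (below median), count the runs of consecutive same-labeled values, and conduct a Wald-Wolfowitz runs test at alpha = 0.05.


Step 1: Compute median = 18; label A = above, B = below.
Labels in order: BBABAAABAB  (n_A = 5, n_B = 5)
Step 2: Count runs R = 7.
Step 3: Under H0 (random ordering), E[R] = 2*n_A*n_B/(n_A+n_B) + 1 = 2*5*5/10 + 1 = 6.0000.
        Var[R] = 2*n_A*n_B*(2*n_A*n_B - n_A - n_B) / ((n_A+n_B)^2 * (n_A+n_B-1)) = 2000/900 = 2.2222.
        SD[R] = 1.4907.
Step 4: Continuity-corrected z = (R - 0.5 - E[R]) / SD[R] = (7 - 0.5 - 6.0000) / 1.4907 = 0.3354.
Step 5: Two-sided p-value via normal approximation = 2*(1 - Phi(|z|)) = 0.737316.
Step 6: alpha = 0.05. fail to reject H0.

R = 7, z = 0.3354, p = 0.737316, fail to reject H0.


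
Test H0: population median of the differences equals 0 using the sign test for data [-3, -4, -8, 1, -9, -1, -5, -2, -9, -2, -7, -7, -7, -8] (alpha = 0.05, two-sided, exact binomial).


Step 1: Discard zero differences. Original n = 14; n_eff = number of nonzero differences = 14.
Nonzero differences (with sign): -3, -4, -8, +1, -9, -1, -5, -2, -9, -2, -7, -7, -7, -8
Step 2: Count signs: positive = 1, negative = 13.
Step 3: Under H0: P(positive) = 0.5, so the number of positives S ~ Bin(14, 0.5).
Step 4: Two-sided exact p-value = sum of Bin(14,0.5) probabilities at or below the observed probability = 0.001831.
Step 5: alpha = 0.05. reject H0.

n_eff = 14, pos = 1, neg = 13, p = 0.001831, reject H0.


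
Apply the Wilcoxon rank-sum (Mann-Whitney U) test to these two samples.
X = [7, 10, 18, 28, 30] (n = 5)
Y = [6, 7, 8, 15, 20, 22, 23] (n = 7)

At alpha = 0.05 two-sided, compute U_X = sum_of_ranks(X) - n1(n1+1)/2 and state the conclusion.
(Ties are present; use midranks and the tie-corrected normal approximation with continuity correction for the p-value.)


Step 1: Combine and sort all 12 observations; assign midranks.
sorted (value, group): (6,Y), (7,X), (7,Y), (8,Y), (10,X), (15,Y), (18,X), (20,Y), (22,Y), (23,Y), (28,X), (30,X)
ranks: 6->1, 7->2.5, 7->2.5, 8->4, 10->5, 15->6, 18->7, 20->8, 22->9, 23->10, 28->11, 30->12
Step 2: Rank sum for X: R1 = 2.5 + 5 + 7 + 11 + 12 = 37.5.
Step 3: U_X = R1 - n1(n1+1)/2 = 37.5 - 5*6/2 = 37.5 - 15 = 22.5.
       U_Y = n1*n2 - U_X = 35 - 22.5 = 12.5.
Step 4: Ties are present, so use the tie-corrected normal approximation (with continuity correction) for the p-value.
Step 5: p-value = 0.464120; compare to alpha = 0.05. fail to reject H0.

U_X = 22.5, p = 0.464120, fail to reject H0 at alpha = 0.05.


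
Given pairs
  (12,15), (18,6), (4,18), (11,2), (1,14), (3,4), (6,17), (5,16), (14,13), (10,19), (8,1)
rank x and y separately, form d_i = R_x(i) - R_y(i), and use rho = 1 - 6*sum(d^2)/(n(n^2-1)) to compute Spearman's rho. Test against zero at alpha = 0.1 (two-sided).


Step 1: Rank x and y separately (midranks; no ties here).
rank(x): 12->9, 18->11, 4->3, 11->8, 1->1, 3->2, 6->5, 5->4, 14->10, 10->7, 8->6
rank(y): 15->7, 6->4, 18->10, 2->2, 14->6, 4->3, 17->9, 16->8, 13->5, 19->11, 1->1
Step 2: d_i = R_x(i) - R_y(i); compute d_i^2.
  (9-7)^2=4, (11-4)^2=49, (3-10)^2=49, (8-2)^2=36, (1-6)^2=25, (2-3)^2=1, (5-9)^2=16, (4-8)^2=16, (10-5)^2=25, (7-11)^2=16, (6-1)^2=25
sum(d^2) = 262.
Step 3: rho = 1 - 6*262 / (11*(11^2 - 1)) = 1 - 1572/1320 = -0.190909.
Step 4: Under H0, t = rho * sqrt((n-2)/(1-rho^2)) = -0.5835 ~ t(9).
Step 5: Two-sided p-value from the t-distribution with 9 df = 0.573913.
Step 6: alpha = 0.1. fail to reject H0.

rho = -0.1909, p = 0.573913, fail to reject H0 at alpha = 0.1.


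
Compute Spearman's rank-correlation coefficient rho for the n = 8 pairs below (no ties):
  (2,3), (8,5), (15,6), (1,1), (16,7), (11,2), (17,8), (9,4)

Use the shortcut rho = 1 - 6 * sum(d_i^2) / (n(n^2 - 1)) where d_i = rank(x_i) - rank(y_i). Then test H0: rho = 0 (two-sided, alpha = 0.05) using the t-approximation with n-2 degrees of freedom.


Step 1: Rank x and y separately (midranks; no ties here).
rank(x): 2->2, 8->3, 15->6, 1->1, 16->7, 11->5, 17->8, 9->4
rank(y): 3->3, 5->5, 6->6, 1->1, 7->7, 2->2, 8->8, 4->4
Step 2: d_i = R_x(i) - R_y(i); compute d_i^2.
  (2-3)^2=1, (3-5)^2=4, (6-6)^2=0, (1-1)^2=0, (7-7)^2=0, (5-2)^2=9, (8-8)^2=0, (4-4)^2=0
sum(d^2) = 14.
Step 3: rho = 1 - 6*14 / (8*(8^2 - 1)) = 1 - 84/504 = 0.833333.
Step 4: Under H0, t = rho * sqrt((n-2)/(1-rho^2)) = 3.6927 ~ t(6).
Step 5: Two-sided p-value from the t-distribution with 6 df = 0.010176.
Step 6: alpha = 0.05. reject H0.

rho = 0.8333, p = 0.010176, reject H0 at alpha = 0.05.


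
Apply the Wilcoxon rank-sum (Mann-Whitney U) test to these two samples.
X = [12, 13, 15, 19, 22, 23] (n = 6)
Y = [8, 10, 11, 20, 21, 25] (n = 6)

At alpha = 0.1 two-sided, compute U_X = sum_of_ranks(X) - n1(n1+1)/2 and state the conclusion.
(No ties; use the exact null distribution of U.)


Step 1: Combine and sort all 12 observations; assign midranks.
sorted (value, group): (8,Y), (10,Y), (11,Y), (12,X), (13,X), (15,X), (19,X), (20,Y), (21,Y), (22,X), (23,X), (25,Y)
ranks: 8->1, 10->2, 11->3, 12->4, 13->5, 15->6, 19->7, 20->8, 21->9, 22->10, 23->11, 25->12
Step 2: Rank sum for X: R1 = 4 + 5 + 6 + 7 + 10 + 11 = 43.
Step 3: U_X = R1 - n1(n1+1)/2 = 43 - 6*7/2 = 43 - 21 = 22.
       U_Y = n1*n2 - U_X = 36 - 22 = 14.
Step 4: No ties, so the exact null distribution of U (based on enumerating the C(12,6) = 924 equally likely rank assignments) gives the two-sided p-value.
Step 5: p-value = 0.588745; compare to alpha = 0.1. fail to reject H0.

U_X = 22, p = 0.588745, fail to reject H0 at alpha = 0.1.


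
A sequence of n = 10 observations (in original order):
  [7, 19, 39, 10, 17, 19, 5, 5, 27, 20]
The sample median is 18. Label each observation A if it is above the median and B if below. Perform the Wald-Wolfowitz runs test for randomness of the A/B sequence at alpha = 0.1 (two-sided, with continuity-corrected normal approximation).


Step 1: Compute median = 18; label A = above, B = below.
Labels in order: BAABBABBAA  (n_A = 5, n_B = 5)
Step 2: Count runs R = 6.
Step 3: Under H0 (random ordering), E[R] = 2*n_A*n_B/(n_A+n_B) + 1 = 2*5*5/10 + 1 = 6.0000.
        Var[R] = 2*n_A*n_B*(2*n_A*n_B - n_A - n_B) / ((n_A+n_B)^2 * (n_A+n_B-1)) = 2000/900 = 2.2222.
        SD[R] = 1.4907.
Step 4: R = E[R], so z = 0 with no continuity correction.
Step 5: Two-sided p-value via normal approximation = 2*(1 - Phi(|z|)) = 1.000000.
Step 6: alpha = 0.1. fail to reject H0.

R = 6, z = 0.0000, p = 1.000000, fail to reject H0.


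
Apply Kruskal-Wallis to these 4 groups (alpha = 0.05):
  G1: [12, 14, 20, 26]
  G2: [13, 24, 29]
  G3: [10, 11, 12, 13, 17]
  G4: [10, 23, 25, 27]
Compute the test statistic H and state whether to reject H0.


Step 1: Combine all N = 16 observations and assign midranks.
sorted (value, group, rank): (10,G3,1.5), (10,G4,1.5), (11,G3,3), (12,G1,4.5), (12,G3,4.5), (13,G2,6.5), (13,G3,6.5), (14,G1,8), (17,G3,9), (20,G1,10), (23,G4,11), (24,G2,12), (25,G4,13), (26,G1,14), (27,G4,15), (29,G2,16)
Step 2: Sum ranks within each group.
R_1 = 36.5 (n_1 = 4)
R_2 = 34.5 (n_2 = 3)
R_3 = 24.5 (n_3 = 5)
R_4 = 40.5 (n_4 = 4)
Step 3: H = 12/(N(N+1)) * sum(R_i^2/n_i) - 3(N+1)
     = 12/(16*17) * (36.5^2/4 + 34.5^2/3 + 24.5^2/5 + 40.5^2/4) - 3*17
     = 0.044118 * 1259.92 - 51
     = 4.584926.
Step 4: Ties present; correction factor C = 1 - 18/(16^3 - 16) = 0.995588. Corrected H = 4.584926 / 0.995588 = 4.605244.
Step 5: Under H0, H ~ chi^2(3); p-value = 0.203093.
Step 6: alpha = 0.05. fail to reject H0.

H = 4.6052, df = 3, p = 0.203093, fail to reject H0.


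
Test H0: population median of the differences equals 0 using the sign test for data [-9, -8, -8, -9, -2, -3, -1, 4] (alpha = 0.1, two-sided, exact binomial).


Step 1: Discard zero differences. Original n = 8; n_eff = number of nonzero differences = 8.
Nonzero differences (with sign): -9, -8, -8, -9, -2, -3, -1, +4
Step 2: Count signs: positive = 1, negative = 7.
Step 3: Under H0: P(positive) = 0.5, so the number of positives S ~ Bin(8, 0.5).
Step 4: Two-sided exact p-value = sum of Bin(8,0.5) probabilities at or below the observed probability = 0.070312.
Step 5: alpha = 0.1. reject H0.

n_eff = 8, pos = 1, neg = 7, p = 0.070312, reject H0.


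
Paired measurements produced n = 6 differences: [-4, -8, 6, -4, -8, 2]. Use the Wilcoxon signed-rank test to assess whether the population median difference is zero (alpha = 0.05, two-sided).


Step 1: Drop any zero differences (none here) and take |d_i|.
|d| = [4, 8, 6, 4, 8, 2]
Step 2: Midrank |d_i| (ties get averaged ranks).
ranks: |4|->2.5, |8|->5.5, |6|->4, |4|->2.5, |8|->5.5, |2|->1
Step 3: Attach original signs; sum ranks with positive sign and with negative sign.
W+ = 4 + 1 = 5
W- = 2.5 + 5.5 + 2.5 + 5.5 = 16
(Check: W+ + W- = 21 should equal n(n+1)/2 = 21.)
Step 4: Test statistic W = min(W+, W-) = 5.
Step 5: Ties in |d|, so use the tie-corrected normal approximation.
        E[W] = n(n+1)/4 = 6*7/4 = 10.5.
        Tie groups: |d|=4 (t=2), |d|=8 (t=2); sum(t^3 - t) = 12.
        Var[W] = n(n+1)(2n+1)/24 - sum(t^3-t)/48 = 546/24 - 12/48 = 22.5.
        z = (W - E[W]) / sqrt(Var[W]) = (5 - 10.5) / 4.7434 = -1.1595.
        Two-sided p = 2*Phi(z) = 0.246252.
Step 6: alpha = 0.05. fail to reject H0.

W+ = 5, W- = 16, W = min = 5, p = 0.246252, fail to reject H0.


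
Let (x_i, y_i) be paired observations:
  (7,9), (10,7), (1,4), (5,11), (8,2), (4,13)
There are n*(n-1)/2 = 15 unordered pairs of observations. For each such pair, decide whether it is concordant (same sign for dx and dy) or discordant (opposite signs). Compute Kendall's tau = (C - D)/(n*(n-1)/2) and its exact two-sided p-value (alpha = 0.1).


Step 1: Enumerate the 15 unordered pairs (i,j) with i<j and classify each by sign(x_j-x_i) * sign(y_j-y_i).
  (1,2):dx=+3,dy=-2->D; (1,3):dx=-6,dy=-5->C; (1,4):dx=-2,dy=+2->D; (1,5):dx=+1,dy=-7->D
  (1,6):dx=-3,dy=+4->D; (2,3):dx=-9,dy=-3->C; (2,4):dx=-5,dy=+4->D; (2,5):dx=-2,dy=-5->C
  (2,6):dx=-6,dy=+6->D; (3,4):dx=+4,dy=+7->C; (3,5):dx=+7,dy=-2->D; (3,6):dx=+3,dy=+9->C
  (4,5):dx=+3,dy=-9->D; (4,6):dx=-1,dy=+2->D; (5,6):dx=-4,dy=+11->D
Step 2: C = 5, D = 10, total pairs = 15.
Step 3: tau = (C - D)/(n(n-1)/2) = (5 - 10)/15 = -0.333333.
Step 4: Exact two-sided p-value (enumerate n! = 720 permutations of y under H0): p = 0.469444.
Step 5: alpha = 0.1. fail to reject H0.

tau_b = -0.3333 (C=5, D=10), p = 0.469444, fail to reject H0.


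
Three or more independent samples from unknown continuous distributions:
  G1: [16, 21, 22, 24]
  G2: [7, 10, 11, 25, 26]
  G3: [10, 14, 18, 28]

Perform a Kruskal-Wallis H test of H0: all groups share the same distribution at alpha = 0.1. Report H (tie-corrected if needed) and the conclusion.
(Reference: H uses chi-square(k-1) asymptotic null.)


Step 1: Combine all N = 13 observations and assign midranks.
sorted (value, group, rank): (7,G2,1), (10,G2,2.5), (10,G3,2.5), (11,G2,4), (14,G3,5), (16,G1,6), (18,G3,7), (21,G1,8), (22,G1,9), (24,G1,10), (25,G2,11), (26,G2,12), (28,G3,13)
Step 2: Sum ranks within each group.
R_1 = 33 (n_1 = 4)
R_2 = 30.5 (n_2 = 5)
R_3 = 27.5 (n_3 = 4)
Step 3: H = 12/(N(N+1)) * sum(R_i^2/n_i) - 3(N+1)
     = 12/(13*14) * (33^2/4 + 30.5^2/5 + 27.5^2/4) - 3*14
     = 0.065934 * 647.362 - 42
     = 0.683242.
Step 4: Ties present; correction factor C = 1 - 6/(13^3 - 13) = 0.997253. Corrected H = 0.683242 / 0.997253 = 0.685124.
Step 5: Under H0, H ~ chi^2(2); p-value = 0.709949.
Step 6: alpha = 0.1. fail to reject H0.

H = 0.6851, df = 2, p = 0.709949, fail to reject H0.


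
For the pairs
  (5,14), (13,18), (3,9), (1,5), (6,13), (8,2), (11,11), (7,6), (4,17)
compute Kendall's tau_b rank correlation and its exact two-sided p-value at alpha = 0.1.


Step 1: Enumerate the 36 unordered pairs (i,j) with i<j and classify each by sign(x_j-x_i) * sign(y_j-y_i).
  (1,2):dx=+8,dy=+4->C; (1,3):dx=-2,dy=-5->C; (1,4):dx=-4,dy=-9->C; (1,5):dx=+1,dy=-1->D
  (1,6):dx=+3,dy=-12->D; (1,7):dx=+6,dy=-3->D; (1,8):dx=+2,dy=-8->D; (1,9):dx=-1,dy=+3->D
  (2,3):dx=-10,dy=-9->C; (2,4):dx=-12,dy=-13->C; (2,5):dx=-7,dy=-5->C; (2,6):dx=-5,dy=-16->C
  (2,7):dx=-2,dy=-7->C; (2,8):dx=-6,dy=-12->C; (2,9):dx=-9,dy=-1->C; (3,4):dx=-2,dy=-4->C
  (3,5):dx=+3,dy=+4->C; (3,6):dx=+5,dy=-7->D; (3,7):dx=+8,dy=+2->C; (3,8):dx=+4,dy=-3->D
  (3,9):dx=+1,dy=+8->C; (4,5):dx=+5,dy=+8->C; (4,6):dx=+7,dy=-3->D; (4,7):dx=+10,dy=+6->C
  (4,8):dx=+6,dy=+1->C; (4,9):dx=+3,dy=+12->C; (5,6):dx=+2,dy=-11->D; (5,7):dx=+5,dy=-2->D
  (5,8):dx=+1,dy=-7->D; (5,9):dx=-2,dy=+4->D; (6,7):dx=+3,dy=+9->C; (6,8):dx=-1,dy=+4->D
  (6,9):dx=-4,dy=+15->D; (7,8):dx=-4,dy=-5->C; (7,9):dx=-7,dy=+6->D; (8,9):dx=-3,dy=+11->D
Step 2: C = 20, D = 16, total pairs = 36.
Step 3: tau = (C - D)/(n(n-1)/2) = (20 - 16)/36 = 0.111111.
Step 4: Exact two-sided p-value (enumerate n! = 362880 permutations of y under H0): p = 0.761414.
Step 5: alpha = 0.1. fail to reject H0.

tau_b = 0.1111 (C=20, D=16), p = 0.761414, fail to reject H0.


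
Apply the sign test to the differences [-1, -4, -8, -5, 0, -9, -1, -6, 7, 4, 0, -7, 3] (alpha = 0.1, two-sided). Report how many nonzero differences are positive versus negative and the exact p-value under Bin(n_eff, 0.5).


Step 1: Discard zero differences. Original n = 13; n_eff = number of nonzero differences = 11.
Nonzero differences (with sign): -1, -4, -8, -5, -9, -1, -6, +7, +4, -7, +3
Step 2: Count signs: positive = 3, negative = 8.
Step 3: Under H0: P(positive) = 0.5, so the number of positives S ~ Bin(11, 0.5).
Step 4: Two-sided exact p-value = sum of Bin(11,0.5) probabilities at or below the observed probability = 0.226562.
Step 5: alpha = 0.1. fail to reject H0.

n_eff = 11, pos = 3, neg = 8, p = 0.226562, fail to reject H0.


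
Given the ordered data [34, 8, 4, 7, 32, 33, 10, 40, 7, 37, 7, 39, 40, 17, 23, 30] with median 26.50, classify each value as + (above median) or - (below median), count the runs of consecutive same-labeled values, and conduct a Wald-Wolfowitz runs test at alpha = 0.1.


Step 1: Compute median = 26.50; label A = above, B = below.
Labels in order: ABBBAABABABAABBA  (n_A = 8, n_B = 8)
Step 2: Count runs R = 11.
Step 3: Under H0 (random ordering), E[R] = 2*n_A*n_B/(n_A+n_B) + 1 = 2*8*8/16 + 1 = 9.0000.
        Var[R] = 2*n_A*n_B*(2*n_A*n_B - n_A - n_B) / ((n_A+n_B)^2 * (n_A+n_B-1)) = 14336/3840 = 3.7333.
        SD[R] = 1.9322.
Step 4: Continuity-corrected z = (R - 0.5 - E[R]) / SD[R] = (11 - 0.5 - 9.0000) / 1.9322 = 0.7763.
Step 5: Two-sided p-value via normal approximation = 2*(1 - Phi(|z|)) = 0.437558.
Step 6: alpha = 0.1. fail to reject H0.

R = 11, z = 0.7763, p = 0.437558, fail to reject H0.


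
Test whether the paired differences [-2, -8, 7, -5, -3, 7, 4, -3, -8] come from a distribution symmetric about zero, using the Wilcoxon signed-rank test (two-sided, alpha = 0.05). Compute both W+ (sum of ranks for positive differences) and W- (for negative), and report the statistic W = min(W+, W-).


Step 1: Drop any zero differences (none here) and take |d_i|.
|d| = [2, 8, 7, 5, 3, 7, 4, 3, 8]
Step 2: Midrank |d_i| (ties get averaged ranks).
ranks: |2|->1, |8|->8.5, |7|->6.5, |5|->5, |3|->2.5, |7|->6.5, |4|->4, |3|->2.5, |8|->8.5
Step 3: Attach original signs; sum ranks with positive sign and with negative sign.
W+ = 6.5 + 6.5 + 4 = 17
W- = 1 + 8.5 + 5 + 2.5 + 2.5 + 8.5 = 28
(Check: W+ + W- = 45 should equal n(n+1)/2 = 45.)
Step 4: Test statistic W = min(W+, W-) = 17.
Step 5: Ties in |d|, so use the tie-corrected normal approximation.
        E[W] = n(n+1)/4 = 9*10/4 = 22.5.
        Tie groups: |d|=3 (t=2), |d|=7 (t=2), |d|=8 (t=2); sum(t^3 - t) = 18.
        Var[W] = n(n+1)(2n+1)/24 - sum(t^3-t)/48 = 1710/24 - 18/48 = 70.875.
        z = (W - E[W]) / sqrt(Var[W]) = (17 - 22.5) / 8.4187 = -0.6533.
        Two-sided p = 2*Phi(z) = 0.513560.
Step 6: alpha = 0.05. fail to reject H0.

W+ = 17, W- = 28, W = min = 17, p = 0.513560, fail to reject H0.


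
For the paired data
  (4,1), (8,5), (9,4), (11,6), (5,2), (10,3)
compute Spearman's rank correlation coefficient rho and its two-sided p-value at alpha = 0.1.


Step 1: Rank x and y separately (midranks; no ties here).
rank(x): 4->1, 8->3, 9->4, 11->6, 5->2, 10->5
rank(y): 1->1, 5->5, 4->4, 6->6, 2->2, 3->3
Step 2: d_i = R_x(i) - R_y(i); compute d_i^2.
  (1-1)^2=0, (3-5)^2=4, (4-4)^2=0, (6-6)^2=0, (2-2)^2=0, (5-3)^2=4
sum(d^2) = 8.
Step 3: rho = 1 - 6*8 / (6*(6^2 - 1)) = 1 - 48/210 = 0.771429.
Step 4: Under H0, t = rho * sqrt((n-2)/(1-rho^2)) = 2.4247 ~ t(4).
Step 5: Two-sided p-value from the t-distribution with 4 df = 0.072397.
Step 6: alpha = 0.1. reject H0.

rho = 0.7714, p = 0.072397, reject H0 at alpha = 0.1.


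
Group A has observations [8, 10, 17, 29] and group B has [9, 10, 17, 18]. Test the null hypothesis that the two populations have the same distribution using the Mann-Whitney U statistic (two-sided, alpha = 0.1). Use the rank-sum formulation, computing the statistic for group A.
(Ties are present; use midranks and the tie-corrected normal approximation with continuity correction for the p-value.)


Step 1: Combine and sort all 8 observations; assign midranks.
sorted (value, group): (8,X), (9,Y), (10,X), (10,Y), (17,X), (17,Y), (18,Y), (29,X)
ranks: 8->1, 9->2, 10->3.5, 10->3.5, 17->5.5, 17->5.5, 18->7, 29->8
Step 2: Rank sum for X: R1 = 1 + 3.5 + 5.5 + 8 = 18.
Step 3: U_X = R1 - n1(n1+1)/2 = 18 - 4*5/2 = 18 - 10 = 8.
       U_Y = n1*n2 - U_X = 16 - 8 = 8.
Step 4: Ties are present, so use the tie-corrected normal approximation (with continuity correction) for the p-value.
Step 5: p-value = 1.000000; compare to alpha = 0.1. fail to reject H0.

U_X = 8, p = 1.000000, fail to reject H0 at alpha = 0.1.


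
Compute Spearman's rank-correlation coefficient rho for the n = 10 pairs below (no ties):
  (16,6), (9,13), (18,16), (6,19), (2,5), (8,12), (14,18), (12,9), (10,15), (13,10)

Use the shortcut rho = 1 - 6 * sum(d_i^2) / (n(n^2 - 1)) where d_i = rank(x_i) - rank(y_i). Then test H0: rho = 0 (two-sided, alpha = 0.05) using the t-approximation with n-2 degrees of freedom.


Step 1: Rank x and y separately (midranks; no ties here).
rank(x): 16->9, 9->4, 18->10, 6->2, 2->1, 8->3, 14->8, 12->6, 10->5, 13->7
rank(y): 6->2, 13->6, 16->8, 19->10, 5->1, 12->5, 18->9, 9->3, 15->7, 10->4
Step 2: d_i = R_x(i) - R_y(i); compute d_i^2.
  (9-2)^2=49, (4-6)^2=4, (10-8)^2=4, (2-10)^2=64, (1-1)^2=0, (3-5)^2=4, (8-9)^2=1, (6-3)^2=9, (5-7)^2=4, (7-4)^2=9
sum(d^2) = 148.
Step 3: rho = 1 - 6*148 / (10*(10^2 - 1)) = 1 - 888/990 = 0.103030.
Step 4: Under H0, t = rho * sqrt((n-2)/(1-rho^2)) = 0.2930 ~ t(8).
Step 5: Two-sided p-value from the t-distribution with 8 df = 0.776998.
Step 6: alpha = 0.05. fail to reject H0.

rho = 0.1030, p = 0.776998, fail to reject H0 at alpha = 0.05.
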